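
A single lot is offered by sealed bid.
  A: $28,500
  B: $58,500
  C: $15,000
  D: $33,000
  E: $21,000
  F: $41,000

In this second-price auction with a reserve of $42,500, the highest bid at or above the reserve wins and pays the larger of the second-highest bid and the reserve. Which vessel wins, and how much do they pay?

Rule: the highest bid at or above the reserve wins and pays the larger of the second-highest bid and the reserve.
Bids ranked: 58,500 (B) > 41,000 (F) > 33,000 (D) > 28,500 (A) > 21,000 (E) > 15,000 (C)
Highest eligible bid: B at $58,500.
Second-highest bid $41,000 is below the reserve $42,500, so the reserve binds → payment $42,500.

B pays $42,500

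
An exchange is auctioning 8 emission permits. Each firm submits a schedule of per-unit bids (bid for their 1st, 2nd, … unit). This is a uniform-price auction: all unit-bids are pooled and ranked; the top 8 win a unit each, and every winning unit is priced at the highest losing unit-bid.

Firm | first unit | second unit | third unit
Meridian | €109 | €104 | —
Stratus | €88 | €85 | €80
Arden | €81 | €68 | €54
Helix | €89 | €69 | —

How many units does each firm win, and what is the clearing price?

Merging the schedules and taking the best 8: 109 (Meridian-1), 104 (Meridian-2), 89 (Helix-1), 88 (Stratus-1), 85 (Stratus-2), 81 (Arden-1), 80 (Stratus-3), 69 (Helix-2)
Highest rejected unit-bid = €68.
Allocation: Arden 1, Helix 2, Meridian 2, Stratus 3.

Arden 1, Helix 2, Meridian 2, Stratus 3; clearing price €68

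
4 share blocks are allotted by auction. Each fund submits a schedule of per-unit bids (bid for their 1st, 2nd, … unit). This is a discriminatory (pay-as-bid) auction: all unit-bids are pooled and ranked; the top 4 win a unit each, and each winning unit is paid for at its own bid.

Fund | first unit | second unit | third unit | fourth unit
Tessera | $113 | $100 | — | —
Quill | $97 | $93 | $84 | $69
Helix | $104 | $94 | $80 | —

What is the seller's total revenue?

All unit-bids, highest first — top 4: 113 (Tessera-1), 104 (Helix-1), 100 (Tessera-2), 97 (Quill-1)
Next rejected bid: $94 (not a price — pay-as-bid).
Each winning unit pays its own bid.
Revenue = 113 + 104 + 100 + 97 = $414.

Total revenue: $414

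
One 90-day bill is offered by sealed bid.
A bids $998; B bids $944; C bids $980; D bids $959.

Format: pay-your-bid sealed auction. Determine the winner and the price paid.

Rule: the highest bidder wins and pays their own bid.
Bids ranked: 998 (A) > 980 (C) > 959 (D) > 944 (B)
First-price: A pays what they bid, $998.

A pays $998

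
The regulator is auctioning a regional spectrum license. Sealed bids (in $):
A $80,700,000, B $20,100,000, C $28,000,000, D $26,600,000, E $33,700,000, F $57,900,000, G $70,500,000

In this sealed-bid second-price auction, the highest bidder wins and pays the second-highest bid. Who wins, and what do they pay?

Rule: the highest bidder wins and pays the second-highest bid.
Sorting bids: 80,700,000 (A) > 70,500,000 (G) > 57,900,000 (F) > 33,700,000 (E) > 28,000,000 (C) > 26,600,000 (D) > …
Second-price: A pays G's bid of $70,500,000.

A pays $70,500,000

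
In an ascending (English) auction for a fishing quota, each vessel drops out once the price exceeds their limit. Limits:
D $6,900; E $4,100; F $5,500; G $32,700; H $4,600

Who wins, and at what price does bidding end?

Rule: the price rises until one bidder remains; the winner pays the price at which the last rival dropped out.
Limits ranked: 32,700 (G) > 6,900 (D) > 5,500 (F) > 4,600 (H) > 4,100 (E)
D is the last rival to drop out, at $6,900; G remains and wins at that price.

G wins at $6,900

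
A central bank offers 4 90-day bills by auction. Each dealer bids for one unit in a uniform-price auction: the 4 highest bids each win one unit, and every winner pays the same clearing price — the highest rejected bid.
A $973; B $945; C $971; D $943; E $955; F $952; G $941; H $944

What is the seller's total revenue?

Total revenue: $3,780

Bids ranked high→low: 973 (A), 971 (C), 955 (E), 952 (F), 945 (B), 944 (H), …
The 4 highest are A, C, E, F.
Highest unsuccessful bid: $945 → clearing price.
Total revenue = 4 × $945 = $3,780.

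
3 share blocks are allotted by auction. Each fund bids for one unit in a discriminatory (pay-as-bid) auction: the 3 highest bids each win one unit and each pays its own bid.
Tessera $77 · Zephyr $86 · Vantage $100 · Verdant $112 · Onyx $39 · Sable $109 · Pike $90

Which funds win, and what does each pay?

Verdant $112, Sable $109, Vantage $100

Bids ranked high→low: 112 (Verdant), 109 (Sable), 100 (Vantage), 90 (Pike), 86 (Zephyr), …
Winners (3 units): Verdant, Sable, Vantage.
Each winner pays its own bid: Verdant $112, Sable $109, Vantage $100.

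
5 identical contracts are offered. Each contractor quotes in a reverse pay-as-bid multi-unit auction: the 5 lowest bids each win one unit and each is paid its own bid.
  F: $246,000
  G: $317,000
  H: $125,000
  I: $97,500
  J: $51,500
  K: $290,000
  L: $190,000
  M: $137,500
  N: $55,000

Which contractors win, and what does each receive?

Sorting: 51,500 (J), 55,000 (N), 97,500 (I), 125,000 (H), 137,500 (M), 190,000 (L), 246,000 (F), …
Lowest 5: J, N, I, H, M.
Each winner is paid its own bid: J $51,500, N $55,000, I $97,500, H $125,000, M $137,500.

J $51,500, N $55,000, I $97,500, H $125,000, M $137,500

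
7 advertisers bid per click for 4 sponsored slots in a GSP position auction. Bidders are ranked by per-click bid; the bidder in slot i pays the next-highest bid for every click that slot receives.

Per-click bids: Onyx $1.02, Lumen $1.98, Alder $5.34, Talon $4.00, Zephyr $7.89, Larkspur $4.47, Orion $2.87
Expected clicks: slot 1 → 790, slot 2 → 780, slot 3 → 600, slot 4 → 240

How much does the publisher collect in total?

Ranked by bid: $7.89 (Zephyr) > $5.34 (Alder) > $4.47 (Larkspur) > $4.00 (Talon) > $2.87 (Orion) > …
Slot 1: Zephyr pays $5.34 × 790 = $4218.60
Slot 2: Alder pays $4.47 × 780 = $3486.60
Slot 3: Larkspur pays $4.00 × 600 = $2400.00
Slot 4: Talon pays $2.87 × 240 = $688.80
Total = $10794.00

Total revenue: $10794.00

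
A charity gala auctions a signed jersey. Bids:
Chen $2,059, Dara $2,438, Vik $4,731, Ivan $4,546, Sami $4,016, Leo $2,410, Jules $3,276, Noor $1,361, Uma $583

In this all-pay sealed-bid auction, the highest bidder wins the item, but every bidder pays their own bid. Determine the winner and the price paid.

Vik pays $4,731

Rule: the highest bidder wins the item, but every bidder pays their own bid.
Bids ranked: 4,731 (Vik) > 4,546 (Ivan) > 4,016 (Sami) > 3,276 (Jules) > 2,438 (Dara) > 2,410 (Leo) > …
Vik is highest and takes the item; every bidder forfeits their bid.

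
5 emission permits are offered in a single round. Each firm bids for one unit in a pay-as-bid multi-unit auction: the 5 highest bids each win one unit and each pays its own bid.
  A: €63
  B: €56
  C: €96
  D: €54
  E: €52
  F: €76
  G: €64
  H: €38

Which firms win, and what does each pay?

Ordering the bids: 96 (C), 76 (F), 64 (G), 63 (A), 56 (B), 54 (D), 52 (E), …
The 5 highest are C, F, G, A, B.
Each winner pays its own bid: C €96, F €76, G €64, A €63, B €56.

C €96, F €76, G €64, A €63, B €56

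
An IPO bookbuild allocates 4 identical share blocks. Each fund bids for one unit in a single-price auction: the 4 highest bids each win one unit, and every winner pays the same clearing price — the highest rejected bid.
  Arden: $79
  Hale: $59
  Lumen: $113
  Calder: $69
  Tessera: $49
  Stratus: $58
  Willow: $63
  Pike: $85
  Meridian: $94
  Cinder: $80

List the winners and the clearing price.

Sorting: 113 (Lumen), 94 (Meridian), 85 (Pike), 80 (Cinder), 79 (Arden), 69 (Calder), …
Winners (4 units): Lumen, Meridian, Pike, Cinder.
First losing bid is Arden's $79, which sets the uniform price.

Lumen, Meridian, Pike, Cinder; each pays $79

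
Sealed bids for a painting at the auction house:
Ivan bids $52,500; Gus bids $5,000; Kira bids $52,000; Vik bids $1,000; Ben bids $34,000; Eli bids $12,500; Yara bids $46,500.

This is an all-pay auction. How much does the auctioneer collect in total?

Total revenue: $203,500

Bids in order: 52,500 (Ivan) > 52,000 (Kira) > 46,500 (Yara) > 34,000 (Ben) > 12,500 (Eli) > 5,000 (Gus) > …
Ivan wins with the top bid; all bids are sunk regardless.
Every bidder forfeits their bid regardless of winning.
Revenue = 52,500 + 5,000 + 52,000 + 1,000 + 34,000 + 12,500 + 46,500 = $203,500.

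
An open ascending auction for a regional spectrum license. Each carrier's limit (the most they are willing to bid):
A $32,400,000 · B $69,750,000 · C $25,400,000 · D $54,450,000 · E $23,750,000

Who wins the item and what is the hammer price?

Limits in order: 69,750,000 (B) > 54,450,000 (D) > 32,400,000 (A) > 25,400,000 (C) > 23,750,000 (E)
D is the last rival to drop out, at $54,450,000; B remains and wins at that price.

B wins at $54,450,000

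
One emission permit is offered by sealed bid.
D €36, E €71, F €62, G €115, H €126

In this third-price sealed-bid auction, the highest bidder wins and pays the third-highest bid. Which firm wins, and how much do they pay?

Sorting bids: 126 (H) > 115 (G) > 71 (E) > 62 (F) > 36 (D)
H is highest; pays the third-highest bid, €71.

H pays €71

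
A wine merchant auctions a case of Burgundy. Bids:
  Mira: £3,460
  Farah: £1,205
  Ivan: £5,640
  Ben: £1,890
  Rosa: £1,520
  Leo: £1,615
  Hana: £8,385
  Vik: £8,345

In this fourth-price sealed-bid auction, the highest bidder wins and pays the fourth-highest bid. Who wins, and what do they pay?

Bids ranked: 8,385 (Hana) > 8,345 (Vik) > 5,640 (Ivan) > 3,460 (Mira) > 1,890 (Ben) > 1,615 (Leo) > …
Hana is highest; pays the fourth-highest bid, £3,460.

Hana pays £3,460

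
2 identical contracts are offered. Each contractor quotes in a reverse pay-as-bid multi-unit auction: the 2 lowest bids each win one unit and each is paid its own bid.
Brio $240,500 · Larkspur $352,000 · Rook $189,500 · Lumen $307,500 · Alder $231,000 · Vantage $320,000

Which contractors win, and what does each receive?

Ordering the bids: 189,500 (Rook), 231,000 (Alder), 240,500 (Brio), 307,500 (Lumen), …
Lowest 2: Rook, Alder.
Each winner is paid its own bid: Rook $189,500, Alder $231,000.

Rook $189,500, Alder $231,000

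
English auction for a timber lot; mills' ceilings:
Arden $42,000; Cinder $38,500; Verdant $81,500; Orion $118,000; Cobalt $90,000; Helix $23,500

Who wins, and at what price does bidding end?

Orion wins at $90,000

Open ascending-bid auction: the price rises until one bidder remains; the winner pays the price at which the last rival dropped out.
Limits ranked: 118,000 (Orion) > 90,000 (Cobalt) > 81,500 (Verdant) > 42,000 (Arden) > 38,500 (Cinder) > 23,500 (Helix)
Cobalt is the last rival to drop out, at $90,000; Orion remains and wins at that price.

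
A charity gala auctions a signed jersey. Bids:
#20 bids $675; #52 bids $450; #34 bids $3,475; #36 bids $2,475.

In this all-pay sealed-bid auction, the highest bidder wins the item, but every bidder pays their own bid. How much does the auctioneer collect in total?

Sorting bids: 3,475 (#34) > 2,475 (#36) > 675 (#20) > 450 (#52)
Every bidder forfeits their bid regardless of winning.
Revenue = 675 + 450 + 3,475 + 2,475 = $7,075.

Total revenue: $7,075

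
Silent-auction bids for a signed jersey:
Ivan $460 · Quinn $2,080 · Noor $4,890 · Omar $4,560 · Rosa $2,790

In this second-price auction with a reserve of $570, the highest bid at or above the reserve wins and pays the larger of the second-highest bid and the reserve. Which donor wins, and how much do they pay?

Noor pays $4,560

Bids ranked: 4,890 (Noor) > 4,560 (Omar) > 2,790 (Rosa) > 2,080 (Quinn) > 460 (Ivan)
Highest eligible bid: Noor at $4,890.
Second-highest bid $4,560 exceeds the reserve $570 → payment $4,560.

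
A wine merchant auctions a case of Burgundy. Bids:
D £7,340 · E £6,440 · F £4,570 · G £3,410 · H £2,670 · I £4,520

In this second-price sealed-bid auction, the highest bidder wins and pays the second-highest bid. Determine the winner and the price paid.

D pays £6,440

Bids in order: 7,340 (D) > 6,440 (E) > 4,570 (F) > 4,520 (I) > 3,410 (G) > 2,670 (H)
D is highest; pays the second-highest bid, £6,440.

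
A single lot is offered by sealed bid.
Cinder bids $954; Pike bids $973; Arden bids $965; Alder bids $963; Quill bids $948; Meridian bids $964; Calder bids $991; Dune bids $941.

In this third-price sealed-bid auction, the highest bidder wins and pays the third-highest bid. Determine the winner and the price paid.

Third-price sealed-bid auction: the highest bidder wins and pays the third-highest bid.
Bids in order: 991 (Calder) > 973 (Pike) > 965 (Arden) > 964 (Meridian) > 963 (Alder) > 954 (Cinder) > …
Calder wins; payment is bid #3 in the ranking = $965.

Calder pays $965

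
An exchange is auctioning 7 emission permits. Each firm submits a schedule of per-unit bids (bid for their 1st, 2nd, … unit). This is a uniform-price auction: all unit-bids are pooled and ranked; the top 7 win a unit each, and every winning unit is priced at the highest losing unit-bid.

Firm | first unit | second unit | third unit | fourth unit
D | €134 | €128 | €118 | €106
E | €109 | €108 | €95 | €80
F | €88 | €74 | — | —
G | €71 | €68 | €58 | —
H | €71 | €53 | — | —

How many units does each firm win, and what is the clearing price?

D 4, E 3; clearing price €88

All unit-bids, highest first — top 7: 134 (D-1), 128 (D-2), 118 (D-3), 109 (E-1), 108 (E-2), 106 (D-4), 95 (E-3)
The (k+1)-th unit-bid is €88.
Allocation: D 4, E 3.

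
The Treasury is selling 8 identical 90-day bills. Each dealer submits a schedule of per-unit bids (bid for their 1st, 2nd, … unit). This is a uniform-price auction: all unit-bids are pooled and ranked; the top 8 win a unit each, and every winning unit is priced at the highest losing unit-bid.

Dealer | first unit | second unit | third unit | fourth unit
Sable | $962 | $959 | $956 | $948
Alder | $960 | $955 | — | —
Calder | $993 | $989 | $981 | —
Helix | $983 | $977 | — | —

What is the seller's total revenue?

Pooled unit-bids ranked (top 8): 993 (Calder-1), 989 (Calder-2), 983 (Helix-1), 981 (Calder-3), 977 (Helix-2), 962 (Sable-1), 960 (Alder-1), 959 (Sable-2)
First bid not allocated: $956.
Allocation: Alder 1, Calder 3, Helix 2, Sable 2. Every unit priced at $956.
Revenue = 8 × 956 = $7,648.

Total revenue: $7,648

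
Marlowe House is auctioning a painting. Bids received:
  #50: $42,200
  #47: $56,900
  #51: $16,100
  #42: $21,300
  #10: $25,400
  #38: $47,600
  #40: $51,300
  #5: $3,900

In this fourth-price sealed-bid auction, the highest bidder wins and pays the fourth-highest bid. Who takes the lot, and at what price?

#47 pays $42,200

Fourth-price sealed-bid auction: the highest bidder wins and pays the fourth-highest bid.
Bids in order: 56,900 (#47) > 51,300 (#40) > 47,600 (#38) > 42,200 (#50) > 25,400 (#10) > 21,300 (#42) > …
#47 wins; payment is bid #4 in the ranking = $42,200.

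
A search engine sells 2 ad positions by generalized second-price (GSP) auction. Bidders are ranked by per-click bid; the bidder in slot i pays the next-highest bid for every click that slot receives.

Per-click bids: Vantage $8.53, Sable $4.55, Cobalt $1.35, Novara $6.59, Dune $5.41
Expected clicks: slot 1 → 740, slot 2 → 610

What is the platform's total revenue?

Per-click bids in order: $8.53 (Vantage) > $6.59 (Novara) > $5.41 (Dune) > …
Slot 1: Vantage pays $6.59 × 740 = $4876.60
Slot 2: Novara pays $5.41 × 610 = $3300.10
Total = $8176.70

Total revenue: $8176.70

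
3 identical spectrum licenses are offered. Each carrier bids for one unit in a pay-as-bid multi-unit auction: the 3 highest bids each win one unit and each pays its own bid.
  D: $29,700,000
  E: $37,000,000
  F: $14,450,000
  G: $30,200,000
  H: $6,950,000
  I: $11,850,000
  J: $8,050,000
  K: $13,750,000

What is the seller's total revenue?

Total revenue: $96,900,000

Sorting: 37,000,000 (E), 30,200,000 (G), 29,700,000 (D), 14,450,000 (F), 13,750,000 (K), …
Winners (3 units): E, G, D.
Total revenue = 37,000,000 + 30,200,000 + 29,700,000 = $96,900,000.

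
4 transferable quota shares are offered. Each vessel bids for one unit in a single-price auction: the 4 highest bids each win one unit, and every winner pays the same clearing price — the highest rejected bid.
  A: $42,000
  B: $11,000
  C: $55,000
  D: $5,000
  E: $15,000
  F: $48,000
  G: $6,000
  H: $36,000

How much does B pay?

B pays $0

Ordering the bids: 55,000 (C), 48,000 (F), 42,000 (A), 36,000 (H), 15,000 (E), 11,000 (B), …
Top 4: C, F, A, H.
First losing bid is E's $15,000, which sets the uniform price.
B does not win → pays $0.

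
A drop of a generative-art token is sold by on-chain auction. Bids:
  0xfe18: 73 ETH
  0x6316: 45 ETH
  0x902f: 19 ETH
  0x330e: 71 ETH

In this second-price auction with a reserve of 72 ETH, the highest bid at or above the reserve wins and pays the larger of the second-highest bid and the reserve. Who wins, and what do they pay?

Bids in order: 73 (0xfe18) > 71 (0x330e) > 45 (0x6316) > 19 (0x902f)
0xfe18 has the top bid at or above the reserve (73 ETH).
Second-highest bid 71 ETH is below the reserve 72 ETH, so the reserve binds → payment 72 ETH.

0xfe18 pays 72 ETH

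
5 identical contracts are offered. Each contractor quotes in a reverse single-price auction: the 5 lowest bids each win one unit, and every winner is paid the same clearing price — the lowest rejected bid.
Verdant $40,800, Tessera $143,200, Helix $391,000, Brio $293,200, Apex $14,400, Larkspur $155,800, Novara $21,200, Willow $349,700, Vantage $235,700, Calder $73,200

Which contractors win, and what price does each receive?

Ordering the bids: 14,400 (Apex), 21,200 (Novara), 40,800 (Verdant), 73,200 (Calder), 143,200 (Tessera), 155,800 (Larkspur), 235,700 (Vantage), …
Winners (5 units): Apex, Novara, Verdant, Calder, Tessera.
First losing bid is Larkspur's $155,800, which sets the uniform price.

Apex, Novara, Verdant, Calder, Tessera; each is paid $155,800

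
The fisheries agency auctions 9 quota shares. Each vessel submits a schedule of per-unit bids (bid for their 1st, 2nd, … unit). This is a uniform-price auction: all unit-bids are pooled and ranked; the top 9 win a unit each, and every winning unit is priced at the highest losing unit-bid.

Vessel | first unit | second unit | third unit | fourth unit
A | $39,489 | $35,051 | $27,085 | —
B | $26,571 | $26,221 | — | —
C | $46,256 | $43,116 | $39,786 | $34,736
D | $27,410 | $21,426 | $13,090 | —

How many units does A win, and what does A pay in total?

Merging the schedules and taking the best 9: 46,256 (C-1), 43,116 (C-2), 39,786 (C-3), 39,489 (A-1), 35,051 (A-2), 34,736 (C-4), 27,410 (D-1), 27,085 (A-3), 26,571 (B-1)
The (k+1)-th unit-bid is $26,221.
A wins 3 unit(s) at $26,221 each.

A: 3 units, pays $78,663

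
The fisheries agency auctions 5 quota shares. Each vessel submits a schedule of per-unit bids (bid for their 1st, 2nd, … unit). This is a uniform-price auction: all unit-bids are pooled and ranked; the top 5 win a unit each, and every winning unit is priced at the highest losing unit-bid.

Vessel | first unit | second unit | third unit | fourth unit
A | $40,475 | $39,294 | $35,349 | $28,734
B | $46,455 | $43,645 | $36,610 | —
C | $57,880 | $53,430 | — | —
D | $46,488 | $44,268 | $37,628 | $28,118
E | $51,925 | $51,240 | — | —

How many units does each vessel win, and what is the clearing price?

Pooled unit-bids ranked (top 5): 57,880 (C-1), 53,430 (C-2), 51,925 (E-1), 51,240 (E-2), 46,488 (D-1)
First bid not allocated: $46,455.
Allocation: C 2, D 1, E 2.

C 2, D 1, E 2; clearing price $46,455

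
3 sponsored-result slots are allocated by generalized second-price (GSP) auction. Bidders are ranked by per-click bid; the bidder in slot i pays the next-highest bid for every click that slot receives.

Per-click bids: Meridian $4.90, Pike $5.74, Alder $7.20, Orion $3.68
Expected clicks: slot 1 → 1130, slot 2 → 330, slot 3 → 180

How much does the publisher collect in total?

Sorting advertisers: $7.20 (Alder) > $5.74 (Pike) > $4.90 (Meridian) > $3.68 (Orion)
Slot 1: Alder pays $5.74 × 1130 = $6486.20
Slot 2: Pike pays $4.90 × 330 = $1617.00
Slot 3: Meridian pays $3.68 × 180 = $662.40
Total = $8765.60

Total revenue: $8765.60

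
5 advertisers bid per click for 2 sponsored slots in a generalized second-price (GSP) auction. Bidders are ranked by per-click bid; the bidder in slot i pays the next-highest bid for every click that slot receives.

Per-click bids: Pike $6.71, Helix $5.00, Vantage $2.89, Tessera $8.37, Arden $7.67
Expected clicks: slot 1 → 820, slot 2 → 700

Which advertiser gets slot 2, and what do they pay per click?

Arden; $6.71 per click

Ranked by bid: $8.37 (Tessera) > $7.67 (Arden) > $6.71 (Pike) > …
Slot 2 goes to the second-ranked bidder, Arden, who pays the next bid down: $6.71/click.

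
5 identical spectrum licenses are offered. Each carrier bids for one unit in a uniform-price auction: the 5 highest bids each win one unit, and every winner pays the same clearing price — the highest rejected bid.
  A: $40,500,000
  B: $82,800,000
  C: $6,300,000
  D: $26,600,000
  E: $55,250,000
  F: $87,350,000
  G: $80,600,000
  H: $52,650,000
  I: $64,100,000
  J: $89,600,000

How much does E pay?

Bids ranked high→low: 89,600,000 (J), 87,350,000 (F), 82,800,000 (B), 80,600,000 (G), 64,100,000 (I), 55,250,000 (E), 52,650,000 (H), …
Winners (5 units): J, F, B, G, I.
Highest unsuccessful bid: $55,250,000 → clearing price.
E does not win → pays $0.

E pays $0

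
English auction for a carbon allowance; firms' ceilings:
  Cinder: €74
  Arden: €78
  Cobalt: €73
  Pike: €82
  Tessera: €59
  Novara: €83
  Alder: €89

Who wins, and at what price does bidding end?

Alder wins at €83

Rule: the price rises until one bidder remains; the winner pays the price at which the last rival dropped out.
Limits ranked: 89 (Alder) > 83 (Novara) > 82 (Pike) > 78 (Arden) > 74 (Cinder) > 73 (Cobalt) > …
Novara is the last rival to drop out, at €83; Alder remains and wins at that price.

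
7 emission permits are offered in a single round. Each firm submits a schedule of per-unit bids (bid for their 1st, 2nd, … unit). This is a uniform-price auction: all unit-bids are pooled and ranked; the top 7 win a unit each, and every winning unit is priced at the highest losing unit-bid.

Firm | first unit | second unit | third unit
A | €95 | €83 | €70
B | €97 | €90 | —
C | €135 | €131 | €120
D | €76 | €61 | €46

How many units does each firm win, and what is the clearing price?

Pooled unit-bids ranked (top 7): 135 (C-1), 131 (C-2), 120 (C-3), 97 (B-1), 95 (A-1), 90 (B-2), 83 (A-2)
Highest rejected unit-bid = €76.
Allocation: A 2, B 2, C 3.

A 2, B 2, C 3; clearing price €76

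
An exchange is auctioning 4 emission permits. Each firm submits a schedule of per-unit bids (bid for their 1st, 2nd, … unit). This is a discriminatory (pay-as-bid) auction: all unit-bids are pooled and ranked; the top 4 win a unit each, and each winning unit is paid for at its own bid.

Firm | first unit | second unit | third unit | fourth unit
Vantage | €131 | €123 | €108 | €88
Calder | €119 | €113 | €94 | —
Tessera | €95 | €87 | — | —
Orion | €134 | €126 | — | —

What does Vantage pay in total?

Vantage pays €254

All unit-bids, highest first — top 4: 134 (Orion-1), 131 (Vantage-1), 126 (Orion-2), 123 (Vantage-2)
Next rejected bid: €119 (not a price — pay-as-bid).
Vantage's winning unit-bids: 131 + 123 = €254.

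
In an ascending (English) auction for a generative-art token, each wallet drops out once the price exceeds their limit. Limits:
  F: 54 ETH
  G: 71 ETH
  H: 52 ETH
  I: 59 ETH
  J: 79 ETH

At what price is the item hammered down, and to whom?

Ascending (English) auction: the price rises until one bidder remains; the winner pays the price at which the last rival dropped out.
Sorting limits: 79 (J) > 71 (G) > 59 (I) > 54 (F) > 52 (H)
Once the price passes 71 ETH, only J is left; the hammer falls at G's limit of 71 ETH.

J wins at 71 ETH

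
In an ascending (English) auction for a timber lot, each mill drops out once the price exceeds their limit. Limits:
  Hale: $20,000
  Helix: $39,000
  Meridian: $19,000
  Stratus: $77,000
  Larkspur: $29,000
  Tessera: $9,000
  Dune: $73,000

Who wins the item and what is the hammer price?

Stratus wins at $73,000

Limits ranked: 77,000 (Stratus) > 73,000 (Dune) > 39,000 (Helix) > 29,000 (Larkspur) > 20,000 (Hale) > 19,000 (Meridian) > …
Once the price passes $73,000, only Stratus is left; the hammer falls at Dune's limit of $73,000.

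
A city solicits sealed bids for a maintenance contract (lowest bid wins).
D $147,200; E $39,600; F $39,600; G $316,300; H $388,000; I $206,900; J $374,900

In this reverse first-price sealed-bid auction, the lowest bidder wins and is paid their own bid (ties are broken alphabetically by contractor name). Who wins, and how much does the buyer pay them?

Bids in order: 39,600 (E) < 39,600 (F) < 147,200 (D) < 206,900 (I) < 316,300 (G) < 374,900 (J) < …
Tie at $39,600 → E wins by tie-break.
First-price: E is paid what they bid, $39,600.

E is paid $39,600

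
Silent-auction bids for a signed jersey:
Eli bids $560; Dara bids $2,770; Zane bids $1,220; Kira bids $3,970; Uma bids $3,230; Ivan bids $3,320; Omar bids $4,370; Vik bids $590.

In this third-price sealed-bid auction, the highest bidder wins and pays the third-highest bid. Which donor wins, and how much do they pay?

Sorting bids: 4,370 (Omar) > 3,970 (Kira) > 3,320 (Ivan) > 3,230 (Uma) > 2,770 (Dara) > 1,220 (Zane) > …
Omar wins; payment is bid #3 in the ranking = $3,320.

Omar pays $3,320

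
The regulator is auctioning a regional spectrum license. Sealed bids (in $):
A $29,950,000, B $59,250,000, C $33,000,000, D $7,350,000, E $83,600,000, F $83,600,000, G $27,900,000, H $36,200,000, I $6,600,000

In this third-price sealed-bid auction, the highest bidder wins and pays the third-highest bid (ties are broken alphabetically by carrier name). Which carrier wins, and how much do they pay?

Third-price sealed-bid auction: the highest bidder wins and pays the third-highest bid.
Bids ranked: 83,600,000 (E) > 83,600,000 (F) > 59,250,000 (B) > 36,200,000 (H) > 33,000,000 (C) > 29,950,000 (A) > …
E and F tie at $83,600,000; tie-break gives it to E.
E wins; payment is bid #3 in the ranking = $59,250,000.

E pays $59,250,000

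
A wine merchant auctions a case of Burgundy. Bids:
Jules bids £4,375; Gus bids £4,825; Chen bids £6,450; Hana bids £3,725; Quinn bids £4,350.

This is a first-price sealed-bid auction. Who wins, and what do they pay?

Bids in order: 6,450 (Chen) > 4,825 (Gus) > 4,375 (Jules) > 4,350 (Quinn) > 3,725 (Hana)
Chen has the highest bid and pays exactly that: £6,450.

Chen pays £6,450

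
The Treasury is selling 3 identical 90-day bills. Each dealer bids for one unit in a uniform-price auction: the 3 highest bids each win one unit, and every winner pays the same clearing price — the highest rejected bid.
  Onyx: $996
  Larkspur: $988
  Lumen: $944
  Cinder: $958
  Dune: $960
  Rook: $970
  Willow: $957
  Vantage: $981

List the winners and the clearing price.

Onyx, Larkspur, Vantage; each pays $970

Sorting: 996 (Onyx), 988 (Larkspur), 981 (Vantage), 970 (Rook), 960 (Dune), …
The 3 highest are Onyx, Larkspur, Vantage.
First losing bid is Rook's $970, which sets the uniform price.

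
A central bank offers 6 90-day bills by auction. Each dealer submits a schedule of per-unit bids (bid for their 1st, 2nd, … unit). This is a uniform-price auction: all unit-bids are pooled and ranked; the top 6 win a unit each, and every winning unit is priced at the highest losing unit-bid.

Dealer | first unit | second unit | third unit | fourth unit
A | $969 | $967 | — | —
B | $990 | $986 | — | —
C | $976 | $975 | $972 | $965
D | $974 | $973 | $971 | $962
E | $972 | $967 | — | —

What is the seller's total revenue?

Total revenue: $5,832

All unit-bids, highest first — top 6: 990 (B-1), 986 (B-2), 976 (C-1), 975 (C-2), 974 (D-1), 973 (D-2)
First bid not allocated: $972.
Allocation: B 2, C 2, D 2. Every unit priced at $972.
Revenue = 6 × 972 = $5,832.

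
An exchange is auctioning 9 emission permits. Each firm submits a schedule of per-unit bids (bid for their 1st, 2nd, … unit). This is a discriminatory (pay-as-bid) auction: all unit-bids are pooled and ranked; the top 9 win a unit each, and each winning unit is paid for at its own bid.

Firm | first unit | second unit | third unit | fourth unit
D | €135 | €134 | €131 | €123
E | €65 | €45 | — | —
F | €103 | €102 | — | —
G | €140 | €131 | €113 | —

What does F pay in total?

All unit-bids, highest first — top 9: 140 (G-1), 135 (D-1), 134 (D-2), 131 (D-3), 131 (G-2), 123 (D-4), 113 (G-3), 103 (F-1), 102 (F-2)
Next rejected bid: €65 (not a price — pay-as-bid).
F's winning unit-bids: 103 + 102 = €205.

F pays €205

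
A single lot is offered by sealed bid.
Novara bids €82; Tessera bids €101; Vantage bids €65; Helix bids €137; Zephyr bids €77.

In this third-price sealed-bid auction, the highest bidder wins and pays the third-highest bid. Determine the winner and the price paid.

Bids in order: 137 (Helix) > 101 (Tessera) > 82 (Novara) > 77 (Zephyr) > 65 (Vantage)
Helix wins; payment is bid #3 in the ranking = €82.

Helix pays €82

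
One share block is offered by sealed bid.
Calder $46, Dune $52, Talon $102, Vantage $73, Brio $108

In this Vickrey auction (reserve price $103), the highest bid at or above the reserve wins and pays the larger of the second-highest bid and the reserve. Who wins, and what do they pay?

Brio pays $103

Sorting bids: 108 (Brio) > 102 (Talon) > 73 (Vantage) > 52 (Dune) > 46 (Calder)
Brio has the top bid at or above the reserve ($108).
max(second-highest $102, reserve $103) = $103.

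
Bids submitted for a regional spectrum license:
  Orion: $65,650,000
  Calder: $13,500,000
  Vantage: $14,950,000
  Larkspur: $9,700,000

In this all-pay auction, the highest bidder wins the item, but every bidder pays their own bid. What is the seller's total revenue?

Total revenue: $103,800,000

Bids ranked: 65,650,000 (Orion) > 14,950,000 (Vantage) > 13,500,000 (Calder) > 9,700,000 (Larkspur)
Orion wins with the top bid; all bids are sunk regardless.
Every bidder forfeits their bid regardless of winning.
Revenue = 65,650,000 + 13,500,000 + 14,950,000 + 9,700,000 = $103,800,000.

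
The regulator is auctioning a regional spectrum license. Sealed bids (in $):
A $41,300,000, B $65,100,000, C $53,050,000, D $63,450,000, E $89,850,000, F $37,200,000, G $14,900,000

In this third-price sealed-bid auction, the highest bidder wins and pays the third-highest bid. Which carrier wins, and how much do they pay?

Bids in order: 89,850,000 (E) > 65,100,000 (B) > 63,450,000 (D) > 53,050,000 (C) > 41,300,000 (A) > 37,200,000 (F) > …
E wins; payment is bid #3 in the ranking = $63,450,000.

E pays $63,450,000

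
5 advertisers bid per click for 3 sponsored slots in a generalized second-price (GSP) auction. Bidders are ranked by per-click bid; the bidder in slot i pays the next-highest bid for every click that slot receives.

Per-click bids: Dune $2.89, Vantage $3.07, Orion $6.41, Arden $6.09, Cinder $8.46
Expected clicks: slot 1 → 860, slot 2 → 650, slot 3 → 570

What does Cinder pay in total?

Sorting advertisers: $8.46 (Cinder) > $6.41 (Orion) > $6.09 (Arden) > $3.07 (Vantage) > …
Cinder holds slot 1 → pays next bid $6.41 × 860 clicks = $5512.60.

Cinder pays $5512.60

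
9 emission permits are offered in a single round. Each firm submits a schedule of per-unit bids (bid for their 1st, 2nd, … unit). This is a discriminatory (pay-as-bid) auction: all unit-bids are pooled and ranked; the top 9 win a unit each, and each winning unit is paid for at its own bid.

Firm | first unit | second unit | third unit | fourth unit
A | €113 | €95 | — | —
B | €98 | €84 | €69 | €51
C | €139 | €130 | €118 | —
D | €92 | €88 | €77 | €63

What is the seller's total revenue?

All unit-bids, highest first — top 9: 139 (C-1), 130 (C-2), 118 (C-3), 113 (A-1), 98 (B-1), 95 (A-2), 92 (D-1), 88 (D-2), 84 (B-2)
Next rejected bid: €77 (not a price — pay-as-bid).
Each winning unit pays its own bid.
Revenue = 139 + 130 + 118 + 113 + 98 + 95 + 92 + 88 + 84 = €957.

Total revenue: €957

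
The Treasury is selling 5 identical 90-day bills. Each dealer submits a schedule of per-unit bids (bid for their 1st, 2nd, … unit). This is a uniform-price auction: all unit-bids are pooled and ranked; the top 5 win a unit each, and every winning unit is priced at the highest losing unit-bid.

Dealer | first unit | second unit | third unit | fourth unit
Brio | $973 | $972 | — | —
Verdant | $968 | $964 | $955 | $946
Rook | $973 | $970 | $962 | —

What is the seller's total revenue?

Total revenue: $4,820

All unit-bids, highest first — top 5: 973 (Brio-1), 973 (Rook-1), 972 (Brio-2), 970 (Rook-2), 968 (Verdant-1)
The (k+1)-th unit-bid is $964.
Allocation: Brio 2, Rook 2, Verdant 1. Every unit priced at $964.
Revenue = 5 × 964 = $4,820.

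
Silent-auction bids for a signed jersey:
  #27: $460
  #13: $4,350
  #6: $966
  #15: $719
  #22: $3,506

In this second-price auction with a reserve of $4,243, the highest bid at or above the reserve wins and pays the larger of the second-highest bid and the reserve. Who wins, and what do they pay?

Bids ranked: 4,350 (#13) > 3,506 (#22) > 966 (#6) > 719 (#15) > 460 (#27)
Highest eligible bid: #13 at $4,350.
max(second-highest $3,506, reserve $4,243) = $4,243.

#13 pays $4,243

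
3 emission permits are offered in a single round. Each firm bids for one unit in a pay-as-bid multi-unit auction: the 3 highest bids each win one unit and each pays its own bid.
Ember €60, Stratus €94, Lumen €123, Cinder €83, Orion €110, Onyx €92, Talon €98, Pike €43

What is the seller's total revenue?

Bids ranked high→low: 123 (Lumen), 110 (Orion), 98 (Talon), 94 (Stratus), 92 (Onyx), …
Winners (3 units): Lumen, Orion, Talon.
Total revenue = 123 + 110 + 98 = €331.

Total revenue: €331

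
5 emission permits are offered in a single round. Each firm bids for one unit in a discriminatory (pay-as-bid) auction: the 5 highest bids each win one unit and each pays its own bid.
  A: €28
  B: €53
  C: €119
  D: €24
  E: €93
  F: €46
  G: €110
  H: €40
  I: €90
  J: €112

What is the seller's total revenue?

Total revenue: €524

Ordering the bids: 119 (C), 112 (J), 110 (G), 93 (E), 90 (I), 53 (B), 46 (F), …
The 5 highest are C, J, G, E, I.
Total revenue = 119 + 112 + 110 + 93 + 90 = €524.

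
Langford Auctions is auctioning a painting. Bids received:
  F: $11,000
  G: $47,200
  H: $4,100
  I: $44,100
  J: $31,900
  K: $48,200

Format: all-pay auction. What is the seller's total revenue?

Total revenue: $186,500

Bids ranked: 48,200 (K) > 47,200 (G) > 44,100 (I) > 31,900 (J) > 11,000 (F) > 4,100 (H)
K wins with the top bid; all bids are sunk regardless.
Every bidder forfeits their bid regardless of winning.
Revenue = 11,000 + 47,200 + 4,100 + 44,100 + 31,900 + 48,200 = $186,500.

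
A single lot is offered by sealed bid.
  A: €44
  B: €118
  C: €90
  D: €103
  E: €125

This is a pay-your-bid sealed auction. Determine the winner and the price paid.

E pays €125

Rule: the highest bidder wins and pays their own bid.
Sorting bids: 125 (E) > 118 (B) > 103 (D) > 90 (C) > 44 (A)
E is highest → pays own bid, €125.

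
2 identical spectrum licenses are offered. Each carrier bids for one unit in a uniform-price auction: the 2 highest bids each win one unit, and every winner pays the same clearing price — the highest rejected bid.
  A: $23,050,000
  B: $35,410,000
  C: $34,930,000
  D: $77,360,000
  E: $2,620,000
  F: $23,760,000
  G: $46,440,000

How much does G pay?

G pays $35,410,000

Ordering the bids: 77,360,000 (D), 46,440,000 (G), 35,410,000 (B), 34,930,000 (C), …
Winners (2 units): D, G.
Clearing price = highest rejected bid = $35,410,000.
G wins → pays $35,410,000.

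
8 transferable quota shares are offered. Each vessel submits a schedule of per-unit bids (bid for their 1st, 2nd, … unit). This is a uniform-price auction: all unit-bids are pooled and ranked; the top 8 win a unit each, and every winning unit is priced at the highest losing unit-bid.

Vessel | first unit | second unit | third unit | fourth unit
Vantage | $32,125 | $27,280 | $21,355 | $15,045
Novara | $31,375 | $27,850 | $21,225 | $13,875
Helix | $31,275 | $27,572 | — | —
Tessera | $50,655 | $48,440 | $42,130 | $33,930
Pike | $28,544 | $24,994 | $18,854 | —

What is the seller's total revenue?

All unit-bids, highest first — top 8: 50,655 (Tessera-1), 48,440 (Tessera-2), 42,130 (Tessera-3), 33,930 (Tessera-4), 32,125 (Vantage-1), 31,375 (Novara-1), 31,275 (Helix-1), 28,544 (Pike-1)
First bid not allocated: $27,850.
Allocation: Helix 1, Novara 1, Pike 1, Tessera 4, Vantage 1. Every unit priced at $27,850.
Revenue = 8 × 27,850 = $222,800.

Total revenue: $222,800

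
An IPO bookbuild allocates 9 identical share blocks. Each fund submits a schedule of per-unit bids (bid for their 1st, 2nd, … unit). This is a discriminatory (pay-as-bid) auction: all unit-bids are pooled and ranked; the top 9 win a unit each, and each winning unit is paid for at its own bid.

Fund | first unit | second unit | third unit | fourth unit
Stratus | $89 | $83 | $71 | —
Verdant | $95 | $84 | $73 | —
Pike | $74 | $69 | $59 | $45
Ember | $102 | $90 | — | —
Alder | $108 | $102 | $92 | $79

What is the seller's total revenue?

All unit-bids, highest first — top 9: 108 (Alder-1), 102 (Ember-1), 102 (Alder-2), 95 (Verdant-1), 92 (Alder-3), 90 (Ember-2), 89 (Stratus-1), 84 (Verdant-2), 83 (Stratus-2)
Next rejected bid: $79 (not a price — pay-as-bid).
Each winning unit pays its own bid.
Revenue = 108 + 102 + 102 + 95 + 92 + 90 + 89 + 84 + 83 = $845.

Total revenue: $845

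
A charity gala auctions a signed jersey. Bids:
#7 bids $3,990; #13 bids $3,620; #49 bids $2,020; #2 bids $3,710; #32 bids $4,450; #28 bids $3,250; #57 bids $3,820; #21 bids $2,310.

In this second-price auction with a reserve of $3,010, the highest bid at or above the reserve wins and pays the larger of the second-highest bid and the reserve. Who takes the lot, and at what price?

#32 pays $3,990

Second-price auction with a reserve of $3,010: the highest bid at or above the reserve wins and pays the larger of the second-highest bid and the reserve.
Bids ranked: 4,450 (#32) > 3,990 (#7) > 3,820 (#57) > 3,710 (#2) > 3,620 (#13) > 3,250 (#28) > …
Highest eligible bid: #32 at $4,450.
Second-highest bid $3,990 exceeds the reserve $3,010 → payment $3,990.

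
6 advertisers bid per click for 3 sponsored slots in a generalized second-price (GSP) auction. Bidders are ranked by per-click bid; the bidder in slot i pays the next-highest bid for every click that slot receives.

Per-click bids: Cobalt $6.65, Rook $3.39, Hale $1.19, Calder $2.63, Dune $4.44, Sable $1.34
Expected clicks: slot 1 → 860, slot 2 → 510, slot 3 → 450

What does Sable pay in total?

Sorting advertisers: $6.65 (Cobalt) > $4.44 (Dune) > $3.39 (Rook) > $2.63 (Calder) > …
Sable ranks below slot 3 → no slot, pays nothing.

Sable pays $0.00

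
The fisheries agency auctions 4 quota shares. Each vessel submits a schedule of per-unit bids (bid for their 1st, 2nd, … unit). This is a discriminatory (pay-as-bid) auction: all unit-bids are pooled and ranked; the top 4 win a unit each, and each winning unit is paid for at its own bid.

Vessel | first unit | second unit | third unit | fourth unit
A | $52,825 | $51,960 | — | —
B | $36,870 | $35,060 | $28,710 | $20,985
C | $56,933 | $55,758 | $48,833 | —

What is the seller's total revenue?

Merging the schedules and taking the best 4: 56,933 (C-1), 55,758 (C-2), 52,825 (A-1), 51,960 (A-2)
Next rejected bid: $48,833 (not a price — pay-as-bid).
Each winning unit pays its own bid.
Revenue = 56,933 + 55,758 + 52,825 + 51,960 = $217,476.

Total revenue: $217,476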